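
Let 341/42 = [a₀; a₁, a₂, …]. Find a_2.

341 = 8·42 + 5   →  a_0 = 8
42 = 8·5 + 2   →  a_1 = 8
5 = 2·2 + 1   →  a_2 = 2

2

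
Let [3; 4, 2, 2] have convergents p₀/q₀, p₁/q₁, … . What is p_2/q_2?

29/9

Using pₖ = aₖpₖ₋₁ + pₖ₋₂, qₖ = aₖqₖ₋₁ + qₖ₋₂ (with p₋₁=1, p₋₂=0, q₋₁=0, q₋₂=1):
  k=0: a=3, p=3, q=1
  k=1: a=4, p=13, q=4
  k=2: a=2, p=29, q=9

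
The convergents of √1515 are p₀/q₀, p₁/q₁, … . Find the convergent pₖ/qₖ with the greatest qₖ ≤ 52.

506/13

√1515 = [38; 1, 11, 1, 76, …] (period length 4).
Convergents:
  p_0/q_0 = 38/1
  p_1/q_1 = 39/1
  p_2/q_2 = 467/12
  p_3/q_3 = 506/13
  p_4/q_4 = 38923/1000
q_3 = 13 ≤ 52 < 1000 = q_4, so the answer is 506/13.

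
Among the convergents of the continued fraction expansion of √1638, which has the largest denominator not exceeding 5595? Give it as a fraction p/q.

117248/2897

√1638 = [40; 2, 8, 2, 80, …] (period length 4).
Convergents:
  p_0/q_0 = 40/1
  p_1/q_1 = 81/2
  p_2/q_2 = 688/17
  p_3/q_3 = 1457/36
  p_4/q_4 = 117248/2897
  p_5/q_5 = 235953/5830
q_4 = 2897 ≤ 5595 < 5830 = q_5, so the answer is 117248/2897.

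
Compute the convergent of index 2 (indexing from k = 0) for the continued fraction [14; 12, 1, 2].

Using pₖ = aₖpₖ₋₁ + pₖ₋₂, qₖ = aₖqₖ₋₁ + qₖ₋₂ (with p₋₁=1, p₋₂=0, q₋₁=0, q₋₂=1):
  k=0: a=14, p=14, q=1
  k=1: a=12, p=169, q=12
  k=2: a=1, p=183, q=13

183/13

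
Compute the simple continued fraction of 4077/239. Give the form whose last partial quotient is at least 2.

4077 = 17·239 + 14
239 = 17·14 + 1
14 = 14·1 + 0  (stop)
So 4077/239 = [17; 17, 14].

[17; 17, 14]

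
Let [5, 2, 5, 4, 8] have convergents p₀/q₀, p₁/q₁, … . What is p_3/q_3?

251/46

Using pₖ = aₖpₖ₋₁ + pₖ₋₂, qₖ = aₖqₖ₋₁ + qₖ₋₂ (with p₋₁=1, p₋₂=0, q₋₁=0, q₋₂=1):
  k=0: a=5, p=5, q=1
  k=1: a=2, p=11, q=2
  k=2: a=5, p=60, q=11
  k=3: a=4, p=251, q=46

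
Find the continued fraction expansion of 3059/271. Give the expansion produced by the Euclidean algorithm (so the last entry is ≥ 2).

[11; 3, 2, 9, 4]

3059 = 11×271 + 78
271 = 3×78 + 37
78 = 2×37 + 4
37 = 9×4 + 1
4 = 4×1 + 0  (stop)
So 3059/271 = [11; 3, 2, 9, 4].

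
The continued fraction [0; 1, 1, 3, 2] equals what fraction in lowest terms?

Fold from the inside: start with 2/1.
  3 + 1/2 = 7/2
  1 + 2/7 = 9/7
  1 + 7/9 = 16/9
  0 + 9/16 = 9/16

9/16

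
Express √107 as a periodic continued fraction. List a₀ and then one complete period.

[10; 2, 1, 9, 1, 2, 20]

a₀ = ⌊√107⌋ = 10.
With m₀=0, d₀=1 and mₖ₊₁ = dₖaₖ − mₖ, dₖ₊₁ = (n − mₖ₊₁²)/dₖ, aₖ₊₁ = ⌊(a₀+mₖ₊₁)/dₖ₊₁⌋:
  k=1: m=10, d=7, a=2
  k=2: m=4, d=13, a=1
  k=3: m=9, d=2, a=9
  k=4: m=9, d=13, a=1
  k=5: m=4, d=7, a=2
  k=6: m=10, d=1, a=20
d=1 and a=2a₀=20 at k=6, so the next step gives (m, d) = (10, 7) again — its k=1 value — and the period has length 6.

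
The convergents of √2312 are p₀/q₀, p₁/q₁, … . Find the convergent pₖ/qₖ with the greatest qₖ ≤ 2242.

√2312 = [48; 12, 96, …] (period length 2).
Convergents:
  p_0/q_0 = 48/1
  p_1/q_1 = 577/12
  p_2/q_2 = 55440/1153
  p_3/q_3 = 665857/13848
q_2 = 1153 ≤ 2242 < 13848 = q_3, so the answer is 55440/1153.

55440/1153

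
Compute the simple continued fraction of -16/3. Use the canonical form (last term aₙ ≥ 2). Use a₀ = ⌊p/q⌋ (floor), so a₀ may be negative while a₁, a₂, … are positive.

-16 = -6*3 + 2
3 = 1*2 + 1
2 = 2*1 + 0  (stop)
So -16/3 = [-6; 1, 2].

[-6; 1, 2]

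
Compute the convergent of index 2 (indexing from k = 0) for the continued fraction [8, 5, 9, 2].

377/46

Using pₖ = aₖpₖ₋₁ + pₖ₋₂, qₖ = aₖqₖ₋₁ + qₖ₋₂ (with p₋₁=1, p₋₂=0, q₋₁=0, q₋₂=1):
  k=0: a=8, p=8, q=1
  k=1: a=5, p=41, q=5
  k=2: a=9, p=377, q=46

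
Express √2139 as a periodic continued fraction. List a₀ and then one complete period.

[46; 4, 92]

a₀ = ⌊√2139⌋ = 46.
With m₀=0, d₀=1 and mₖ₊₁ = dₖaₖ − mₖ, dₖ₊₁ = (n − mₖ₊₁²)/dₖ, aₖ₊₁ = ⌊(a₀+mₖ₊₁)/dₖ₊₁⌋:
  k=1: m=46, d=23, a=4
  k=2: m=46, d=1, a=92
d=1 and a=2a₀=92 at k=2, so the next step gives (m, d) = (46, 23) again — its k=1 value — and the period has length 2.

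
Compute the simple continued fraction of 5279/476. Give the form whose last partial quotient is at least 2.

[11; 11, 14, 3]

5279 = 11×476 + 43
476 = 11×43 + 3
43 = 14×3 + 1
3 = 3×1 + 0  (stop)
So 5279/476 = [11; 11, 14, 3].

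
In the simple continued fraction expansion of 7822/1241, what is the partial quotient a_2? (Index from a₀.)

3

7822 = 6·1241 + 376   →  a_0 = 6
1241 = 3·376 + 113   →  a_1 = 3
376 = 3·113 + 37   →  a_2 = 3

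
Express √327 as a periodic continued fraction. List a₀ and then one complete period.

[18; 12, 36]

a₀ = ⌊√327⌋ = 18.
With m₀=0, d₀=1 and mₖ₊₁ = dₖaₖ − mₖ, dₖ₊₁ = (n − mₖ₊₁²)/dₖ, aₖ₊₁ = ⌊(a₀+mₖ₊₁)/dₖ₊₁⌋:
  k=1: m=18, d=3, a=12
  k=2: m=18, d=1, a=36
d=1 and a=2a₀=36 at k=2, so the next step gives (m, d) = (18, 3) again — its k=1 value — and the period has length 2.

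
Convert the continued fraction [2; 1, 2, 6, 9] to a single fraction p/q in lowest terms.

Fold from the inside: start with 9/1.
  6 + 1/9 = 55/9
  2 + 9/55 = 119/55
  1 + 55/119 = 174/119
  2 + 119/174 = 467/174

467/174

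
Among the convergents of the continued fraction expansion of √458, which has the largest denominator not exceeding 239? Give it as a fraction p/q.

√458 = [21; 2, 2, 42, …] (period length 3).
Convergents:
  p_0/q_0 = 21/1
  p_1/q_1 = 43/2
  p_2/q_2 = 107/5
  p_3/q_3 = 4537/212
  p_4/q_4 = 9181/429
q_3 = 212 ≤ 239 < 429 = q_4, so the answer is 4537/212.

4537/212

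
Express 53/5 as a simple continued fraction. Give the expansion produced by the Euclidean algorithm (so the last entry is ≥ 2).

53 = 10×5 + 3
5 = 1×3 + 2
3 = 1×2 + 1
2 = 2×1 + 0  (stop)
So 53/5 = [10; 1, 1, 2].

[10; 1, 1, 2]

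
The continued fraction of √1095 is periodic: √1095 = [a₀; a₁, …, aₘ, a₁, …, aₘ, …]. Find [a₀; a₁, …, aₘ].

a₀ = ⌊√1095⌋ = 33.
With m₀=0, d₀=1 and mₖ₊₁ = dₖaₖ − mₖ, dₖ₊₁ = (n − mₖ₊₁²)/dₖ, aₖ₊₁ = ⌊(a₀+mₖ₊₁)/dₖ₊₁⌋:
  k=1: m=33, d=6, a=11
  k=2: m=33, d=1, a=66
d=1 and a=2a₀=66 at k=2, so the next step gives (m, d) = (33, 6) again — its k=1 value — and the period has length 2.

[33; 11, 66]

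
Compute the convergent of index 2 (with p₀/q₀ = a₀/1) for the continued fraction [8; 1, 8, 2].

80/9

Using pₖ = aₖpₖ₋₁ + pₖ₋₂, qₖ = aₖqₖ₋₁ + qₖ₋₂ (with p₋₁=1, p₋₂=0, q₋₁=0, q₋₂=1):
  k=0: a=8, p=8, q=1
  k=1: a=1, p=9, q=1
  k=2: a=8, p=80, q=9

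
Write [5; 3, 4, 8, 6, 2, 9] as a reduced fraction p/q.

Fold from the inside: start with 9/1.
  2 + 1/9 = 19/9
  6 + 9/19 = 123/19
  8 + 19/123 = 1003/123
  4 + 123/1003 = 4135/1003
  3 + 1003/4135 = 13408/4135
  5 + 4135/13408 = 71175/13408

71175/13408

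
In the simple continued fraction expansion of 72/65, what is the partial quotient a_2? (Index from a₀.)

3

72 = 1·65 + 7   →  a_0 = 1
65 = 9·7 + 2   →  a_1 = 9
7 = 3·2 + 1   →  a_2 = 3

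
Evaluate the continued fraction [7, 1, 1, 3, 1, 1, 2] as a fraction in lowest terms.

Using pₖ = aₖpₖ₋₁ + pₖ₋₂ and qₖ = aₖqₖ₋₁ + qₖ₋₂:
  k=0: a=7, p=7, q=1
  k=1: a=1, p=8, q=1
  k=2: a=1, p=15, q=2
  k=3: a=3, p=53, q=7
  k=4: a=1, p=68, q=9
  k=5: a=1, p=121, q=16
  k=6: a=2, p=310, q=41

310/41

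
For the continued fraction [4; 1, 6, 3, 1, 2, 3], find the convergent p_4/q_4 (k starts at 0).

141/29

Using pₖ = aₖpₖ₋₁ + pₖ₋₂, qₖ = aₖqₖ₋₁ + qₖ₋₂ (with p₋₁=1, p₋₂=0, q₋₁=0, q₋₂=1):
  k=0: a=4, p=4, q=1
  k=1: a=1, p=5, q=1
  k=2: a=6, p=34, q=7
  k=3: a=3, p=107, q=22
  k=4: a=1, p=141, q=29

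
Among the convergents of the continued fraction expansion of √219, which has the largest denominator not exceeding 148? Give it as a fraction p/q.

√219 = [14; 1, 3, 1, 28, …] (period length 4).
Convergents:
  p_0/q_0 = 14/1
  p_1/q_1 = 15/1
  p_2/q_2 = 59/4
  p_3/q_3 = 74/5
  p_4/q_4 = 2131/144
  p_5/q_5 = 2205/149
q_4 = 144 ≤ 148 < 149 = q_5, so the answer is 2131/144.

2131/144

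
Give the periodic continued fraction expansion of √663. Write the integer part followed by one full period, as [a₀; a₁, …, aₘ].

[25; 1, 2, 1, 50]

a₀ = ⌊√663⌋ = 25.
With m₀=0, d₀=1 and mₖ₊₁ = dₖaₖ − mₖ, dₖ₊₁ = (n − mₖ₊₁²)/dₖ, aₖ₊₁ = ⌊(a₀+mₖ₊₁)/dₖ₊₁⌋:
  k=1: m=25, d=38, a=1
  k=2: m=13, d=13, a=2
  k=3: m=13, d=38, a=1
  k=4: m=25, d=1, a=50
d=1 and a=2a₀=50 at k=4, so the next step gives (m, d) = (25, 38) again — its k=1 value — and the period has length 4.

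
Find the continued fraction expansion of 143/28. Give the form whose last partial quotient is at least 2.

143 = 5·28 + 3
28 = 9·3 + 1
3 = 3·1 + 0  (stop)
So 143/28 = [5; 9, 3].

[5; 9, 3]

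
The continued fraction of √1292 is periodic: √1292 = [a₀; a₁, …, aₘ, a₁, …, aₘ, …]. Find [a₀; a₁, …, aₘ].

[35; 1, 16, 1, 70]

a₀ = ⌊√1292⌋ = 35.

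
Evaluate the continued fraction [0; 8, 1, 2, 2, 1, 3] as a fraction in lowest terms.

Fold from the inside: start with 3/1.
  1 + 1/3 = 4/3
  2 + 3/4 = 11/4
  2 + 4/11 = 26/11
  1 + 11/26 = 37/26
  8 + 26/37 = 322/37
  0 + 37/322 = 37/322

37/322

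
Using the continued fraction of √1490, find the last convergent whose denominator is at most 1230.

√1490 = [38; 1, 1, 1, 1, 76, …] (period length 5).
Convergents:
  p_0/q_0 = 38/1
  p_1/q_1 = 39/1
  p_2/q_2 = 77/2
  p_3/q_3 = 116/3
  p_4/q_4 = 193/5
  p_5/q_5 = 14784/383
  p_6/q_6 = 14977/388
  p_7/q_7 = 29761/771
  p_8/q_8 = 44738/1159
  p_9/q_9 = 74499/1930
q_8 = 1159 ≤ 1230 < 1930 = q_9, so the answer is 44738/1159.

44738/1159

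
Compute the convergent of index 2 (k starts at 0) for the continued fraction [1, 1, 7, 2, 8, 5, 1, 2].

Using pₖ = aₖpₖ₋₁ + pₖ₋₂, qₖ = aₖqₖ₋₁ + qₖ₋₂ (with p₋₁=1, p₋₂=0, q₋₁=0, q₋₂=1):
  k=0: a=1, p=1, q=1
  k=1: a=1, p=2, q=1
  k=2: a=7, p=15, q=8

15/8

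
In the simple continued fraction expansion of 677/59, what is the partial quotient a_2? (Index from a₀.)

677 = 11·59 + 28   →  a_0 = 11
59 = 2·28 + 3   →  a_1 = 2
28 = 9·3 + 1   →  a_2 = 9

9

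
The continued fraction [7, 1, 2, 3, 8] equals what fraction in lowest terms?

639/83

Using pₖ = aₖpₖ₋₁ + pₖ₋₂ and qₖ = aₖqₖ₋₁ + qₖ₋₂:
  k=0: a=7, p=7, q=1
  k=1: a=1, p=8, q=1
  k=2: a=2, p=23, q=3
  k=3: a=3, p=77, q=10
  k=4: a=8, p=639, q=83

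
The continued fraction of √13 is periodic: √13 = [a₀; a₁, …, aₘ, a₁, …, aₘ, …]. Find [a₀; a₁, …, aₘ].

a₀ = ⌊√13⌋ = 3.
With m₀=0, d₀=1 and mₖ₊₁ = dₖaₖ − mₖ, dₖ₊₁ = (n − mₖ₊₁²)/dₖ, aₖ₊₁ = ⌊(a₀+mₖ₊₁)/dₖ₊₁⌋:
  k=1: m=3, d=4, a=1
  k=2: m=1, d=3, a=1
  k=3: m=2, d=3, a=1
  k=4: m=1, d=4, a=1
  k=5: m=3, d=1, a=6
d=1 and a=2a₀=6 at k=5, so the next step gives (m, d) = (3, 4) again — its k=1 value — and the period has length 5.

[3; 1, 1, 1, 1, 6]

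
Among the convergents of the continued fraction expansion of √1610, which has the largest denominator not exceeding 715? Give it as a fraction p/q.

25720/641

√1610 = [40; 8, 80, …] (period length 2).
Convergents:
  p_0/q_0 = 40/1
  p_1/q_1 = 321/8
  p_2/q_2 = 25720/641
  p_3/q_3 = 206081/5136
q_2 = 641 ≤ 715 < 5136 = q_3, so the answer is 25720/641.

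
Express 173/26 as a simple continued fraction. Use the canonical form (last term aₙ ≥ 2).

173 = 6*26 + 17
26 = 1*17 + 9
17 = 1*9 + 8
9 = 1*8 + 1
8 = 8*1 + 0  (stop)
So 173/26 = [6; 1, 1, 1, 8].

[6; 1, 1, 1, 8]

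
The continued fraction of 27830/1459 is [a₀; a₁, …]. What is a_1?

27830 = 19·1459 + 109   →  a_0 = 19
1459 = 13·109 + 42   →  a_1 = 13

13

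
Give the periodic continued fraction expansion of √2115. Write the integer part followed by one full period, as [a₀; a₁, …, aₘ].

a₀ = ⌊√2115⌋ = 45.
With m₀=0, d₀=1 and mₖ₊₁ = dₖaₖ − mₖ, dₖ₊₁ = (n − mₖ₊₁²)/dₖ, aₖ₊₁ = ⌊(a₀+mₖ₊₁)/dₖ₊₁⌋:
  k=1: m=45, d=90, a=1
  k=2: m=45, d=1, a=90
d=1 and a=2a₀=90 at k=2, so the next step gives (m, d) = (45, 90) again — its k=1 value — and the period has length 2.

[45; 1, 90]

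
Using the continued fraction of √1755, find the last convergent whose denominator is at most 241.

√1755 = [41; 1, 8, 3, 8, 1, 82, …] (period length 6).
Convergents:
  p_0/q_0 = 41/1
  p_1/q_1 = 42/1
  p_2/q_2 = 377/9
  p_3/q_3 = 1173/28
  p_4/q_4 = 9761/233
  p_5/q_5 = 10934/261
q_4 = 233 ≤ 241 < 261 = q_5, so the answer is 9761/233.

9761/233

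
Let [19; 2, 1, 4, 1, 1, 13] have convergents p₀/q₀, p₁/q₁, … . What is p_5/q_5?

600/31

Using pₖ = aₖpₖ₋₁ + pₖ₋₂, qₖ = aₖqₖ₋₁ + qₖ₋₂ (with p₋₁=1, p₋₂=0, q₋₁=0, q₋₂=1):
  k=0: a=19, p=19, q=1
  k=1: a=2, p=39, q=2
  k=2: a=1, p=58, q=3
  k=3: a=4, p=271, q=14
  k=4: a=1, p=329, q=17
  k=5: a=1, p=600, q=31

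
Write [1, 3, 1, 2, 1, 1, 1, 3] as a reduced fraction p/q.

Fold from the inside: start with 3/1.
  1 + 1/3 = 4/3
  1 + 3/4 = 7/4
  1 + 4/7 = 11/7
  2 + 7/11 = 29/11
  1 + 11/29 = 40/29
  3 + 29/40 = 149/40
  1 + 40/149 = 189/149

189/149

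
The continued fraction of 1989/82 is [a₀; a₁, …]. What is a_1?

3

1989 = 24·82 + 21   →  a_0 = 24
82 = 3·21 + 19   →  a_1 = 3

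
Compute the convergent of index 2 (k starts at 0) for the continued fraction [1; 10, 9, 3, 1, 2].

100/91

Using pₖ = aₖpₖ₋₁ + pₖ₋₂, qₖ = aₖqₖ₋₁ + qₖ₋₂ (with p₋₁=1, p₋₂=0, q₋₁=0, q₋₂=1):
  k=0: a=1, p=1, q=1
  k=1: a=10, p=11, q=10
  k=2: a=9, p=100, q=91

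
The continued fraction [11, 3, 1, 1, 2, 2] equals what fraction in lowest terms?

Fold from the inside: start with 2/1.
  2 + 1/2 = 5/2
  1 + 2/5 = 7/5
  1 + 5/7 = 12/7
  3 + 7/12 = 43/12
  11 + 12/43 = 485/43

485/43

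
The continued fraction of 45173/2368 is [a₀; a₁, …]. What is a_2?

12

45173 = 19·2368 + 181   →  a_0 = 19
2368 = 13·181 + 15   →  a_1 = 13
181 = 12·15 + 1   →  a_2 = 12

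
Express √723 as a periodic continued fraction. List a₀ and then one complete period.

[26; 1, 7, 1, 52]

a₀ = ⌊√723⌋ = 26.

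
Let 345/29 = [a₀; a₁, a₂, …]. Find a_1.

1

345 = 11·29 + 26   →  a_0 = 11
29 = 1·26 + 3   →  a_1 = 1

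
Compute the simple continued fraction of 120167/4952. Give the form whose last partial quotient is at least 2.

[24; 3, 1, 3, 14, 11, 2]

120167 = 24×4952 + 1319
4952 = 3×1319 + 995
1319 = 1×995 + 324
995 = 3×324 + 23
324 = 14×23 + 2
23 = 11×2 + 1
2 = 2×1 + 0  (stop)
So 120167/4952 = [24; 3, 1, 3, 14, 11, 2].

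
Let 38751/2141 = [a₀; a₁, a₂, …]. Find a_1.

38751 = 18·2141 + 213   →  a_0 = 18
2141 = 10·213 + 11   →  a_1 = 10

10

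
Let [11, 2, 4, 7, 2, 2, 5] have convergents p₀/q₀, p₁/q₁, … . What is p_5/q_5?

3926/343

Using pₖ = aₖpₖ₋₁ + pₖ₋₂, qₖ = aₖqₖ₋₁ + qₖ₋₂ (with p₋₁=1, p₋₂=0, q₋₁=0, q₋₂=1):
  k=0: a=11, p=11, q=1
  k=1: a=2, p=23, q=2
  k=2: a=4, p=103, q=9
  k=3: a=7, p=744, q=65
  k=4: a=2, p=1591, q=139
  k=5: a=2, p=3926, q=343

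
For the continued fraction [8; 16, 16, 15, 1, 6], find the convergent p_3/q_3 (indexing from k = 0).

31209/3871

Using pₖ = aₖpₖ₋₁ + pₖ₋₂, qₖ = aₖqₖ₋₁ + qₖ₋₂ (with p₋₁=1, p₋₂=0, q₋₁=0, q₋₂=1):
  k=0: a=8, p=8, q=1
  k=1: a=16, p=129, q=16
  k=2: a=16, p=2072, q=257
  k=3: a=15, p=31209, q=3871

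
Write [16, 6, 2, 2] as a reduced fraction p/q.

Fold from the inside: start with 2/1.
  2 + 1/2 = 5/2
  6 + 2/5 = 32/5
  16 + 5/32 = 517/32

517/32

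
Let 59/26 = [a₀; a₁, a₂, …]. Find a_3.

2

59 = 2·26 + 7   →  a_0 = 2
26 = 3·7 + 5   →  a_1 = 3
7 = 1·5 + 2   →  a_2 = 1
5 = 2·2 + 1   →  a_3 = 2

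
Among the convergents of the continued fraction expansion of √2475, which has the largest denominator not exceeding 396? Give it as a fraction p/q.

19651/395

√2475 = [49; 1, 2, 1, 98, …] (period length 4).
Convergents:
  p_0/q_0 = 49/1
  p_1/q_1 = 50/1
  p_2/q_2 = 149/3
  p_3/q_3 = 199/4
  p_4/q_4 = 19651/395
  p_5/q_5 = 19850/399
q_4 = 395 ≤ 396 < 399 = q_5, so the answer is 19651/395.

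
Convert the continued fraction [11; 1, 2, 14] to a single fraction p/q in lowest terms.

502/43

Fold from the inside: start with 14/1.
  2 + 1/14 = 29/14
  1 + 14/29 = 43/29
  11 + 29/43 = 502/43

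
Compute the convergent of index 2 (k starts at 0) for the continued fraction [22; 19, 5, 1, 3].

2117/96

Using pₖ = aₖpₖ₋₁ + pₖ₋₂, qₖ = aₖqₖ₋₁ + qₖ₋₂ (with p₋₁=1, p₋₂=0, q₋₁=0, q₋₂=1):
  k=0: a=22, p=22, q=1
  k=1: a=19, p=419, q=19
  k=2: a=5, p=2117, q=96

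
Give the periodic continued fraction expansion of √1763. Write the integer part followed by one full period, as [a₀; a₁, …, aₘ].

a₀ = ⌊√1763⌋ = 41.
With m₀=0, d₀=1 and mₖ₊₁ = dₖaₖ − mₖ, dₖ₊₁ = (n − mₖ₊₁²)/dₖ, aₖ₊₁ = ⌊(a₀+mₖ₊₁)/dₖ₊₁⌋:
  k=1: m=41, d=82, a=1
  k=2: m=41, d=1, a=82
d=1 and a=2a₀=82 at k=2, so the next step gives (m, d) = (41, 82) again — its k=1 value — and the period has length 2.

[41; 1, 82]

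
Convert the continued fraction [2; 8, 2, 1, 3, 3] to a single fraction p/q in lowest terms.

638/301

Fold from the inside: start with 3/1.
  3 + 1/3 = 10/3
  1 + 3/10 = 13/10
  2 + 10/13 = 36/13
  8 + 13/36 = 301/36
  2 + 36/301 = 638/301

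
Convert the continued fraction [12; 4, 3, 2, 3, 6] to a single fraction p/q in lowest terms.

7927/648

Fold from the inside: start with 6/1.
  3 + 1/6 = 19/6
  2 + 6/19 = 44/19
  3 + 19/44 = 151/44
  4 + 44/151 = 648/151
  12 + 151/648 = 7927/648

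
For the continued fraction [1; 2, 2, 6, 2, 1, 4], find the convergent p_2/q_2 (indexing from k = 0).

Using pₖ = aₖpₖ₋₁ + pₖ₋₂, qₖ = aₖqₖ₋₁ + qₖ₋₂ (with p₋₁=1, p₋₂=0, q₋₁=0, q₋₂=1):
  k=0: a=1, p=1, q=1
  k=1: a=2, p=3, q=2
  k=2: a=2, p=7, q=5

7/5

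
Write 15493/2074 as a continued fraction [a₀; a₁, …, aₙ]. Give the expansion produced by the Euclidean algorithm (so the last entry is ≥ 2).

15493 = 7×2074 + 975
2074 = 2×975 + 124
975 = 7×124 + 107
124 = 1×107 + 17
107 = 6×17 + 5
17 = 3×5 + 2
5 = 2×2 + 1
2 = 2×1 + 0  (stop)
So 15493/2074 = [7; 2, 7, 1, 6, 3, 2, 2].

[7; 2, 7, 1, 6, 3, 2, 2]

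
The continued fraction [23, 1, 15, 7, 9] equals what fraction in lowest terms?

24728/1033

Using pₖ = aₖpₖ₋₁ + pₖ₋₂ and qₖ = aₖqₖ₋₁ + qₖ₋₂:
  k=0: a=23, p=23, q=1
  k=1: a=1, p=24, q=1
  k=2: a=15, p=383, q=16
  k=3: a=7, p=2705, q=113
  k=4: a=9, p=24728, q=1033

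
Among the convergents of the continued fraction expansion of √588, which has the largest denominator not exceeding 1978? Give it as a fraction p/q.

18817/776

√588 = [24; 4, 48, …] (period length 2).
Convergents:
  p_0/q_0 = 24/1
  p_1/q_1 = 97/4
  p_2/q_2 = 4680/193
  p_3/q_3 = 18817/776
  p_4/q_4 = 907896/37441
q_3 = 776 ≤ 1978 < 37441 = q_4, so the answer is 18817/776.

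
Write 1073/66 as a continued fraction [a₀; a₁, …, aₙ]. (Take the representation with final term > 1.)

1073 = 16*66 + 17
66 = 3*17 + 15
17 = 1*15 + 2
15 = 7*2 + 1
2 = 2*1 + 0  (stop)
So 1073/66 = [16; 3, 1, 7, 2].

[16; 3, 1, 7, 2]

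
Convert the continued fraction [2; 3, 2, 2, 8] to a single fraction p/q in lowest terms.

328/143

Using pₖ = aₖpₖ₋₁ + pₖ₋₂ and qₖ = aₖqₖ₋₁ + qₖ₋₂:
  k=0: a=2, p=2, q=1
  k=1: a=3, p=7, q=3
  k=2: a=2, p=16, q=7
  k=3: a=2, p=39, q=17
  k=4: a=8, p=328, q=143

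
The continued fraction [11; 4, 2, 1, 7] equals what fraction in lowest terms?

1123/100

Fold from the inside: start with 7/1.
  1 + 1/7 = 8/7
  2 + 7/8 = 23/8
  4 + 8/23 = 100/23
  11 + 23/100 = 1123/100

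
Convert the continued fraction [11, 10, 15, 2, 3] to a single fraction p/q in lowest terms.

Using pₖ = aₖpₖ₋₁ + pₖ₋₂ and qₖ = aₖqₖ₋₁ + qₖ₋₂:
  k=0: a=11, p=11, q=1
  k=1: a=10, p=111, q=10
  k=2: a=15, p=1676, q=151
  k=3: a=2, p=3463, q=312
  k=4: a=3, p=12065, q=1087

12065/1087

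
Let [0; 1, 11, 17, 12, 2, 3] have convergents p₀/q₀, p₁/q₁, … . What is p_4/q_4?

Using pₖ = aₖpₖ₋₁ + pₖ₋₂, qₖ = aₖqₖ₋₁ + qₖ₋₂ (with p₋₁=1, p₋₂=0, q₋₁=0, q₋₂=1):
  k=0: a=0, p=0, q=1
  k=1: a=1, p=1, q=1
  k=2: a=11, p=11, q=12
  k=3: a=17, p=188, q=205
  k=4: a=12, p=2267, q=2472

2267/2472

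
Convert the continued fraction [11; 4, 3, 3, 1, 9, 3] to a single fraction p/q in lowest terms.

19061/1697

Using pₖ = aₖpₖ₋₁ + pₖ₋₂ and qₖ = aₖqₖ₋₁ + qₖ₋₂:
  k=0: a=11, p=11, q=1
  k=1: a=4, p=45, q=4
  k=2: a=3, p=146, q=13
  k=3: a=3, p=483, q=43
  k=4: a=1, p=629, q=56
  k=5: a=9, p=6144, q=547
  k=6: a=3, p=19061, q=1697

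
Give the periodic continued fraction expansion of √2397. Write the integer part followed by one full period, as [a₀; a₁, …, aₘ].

[48; 1, 23, 2, 23, 1, 96]

a₀ = ⌊√2397⌋ = 48.
With m₀=0, d₀=1 and mₖ₊₁ = dₖaₖ − mₖ, dₖ₊₁ = (n − mₖ₊₁²)/dₖ, aₖ₊₁ = ⌊(a₀+mₖ₊₁)/dₖ₊₁⌋:
  k=1: m=48, d=93, a=1
  k=2: m=45, d=4, a=23
  k=3: m=47, d=47, a=2
  k=4: m=47, d=4, a=23
  k=5: m=45, d=93, a=1
  k=6: m=48, d=1, a=96
d=1 and a=2a₀=96 at k=6, so the next step gives (m, d) = (48, 93) again — its k=1 value — and the period has length 6.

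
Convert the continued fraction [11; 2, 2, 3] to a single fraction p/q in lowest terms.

194/17

Fold from the inside: start with 3/1.
  2 + 1/3 = 7/3
  2 + 3/7 = 17/7
  11 + 7/17 = 194/17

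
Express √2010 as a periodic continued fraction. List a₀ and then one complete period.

[44; 1, 4, 1, 88]

a₀ = ⌊√2010⌋ = 44.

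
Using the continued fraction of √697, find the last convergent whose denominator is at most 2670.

√697 = [26; 2, 2, 52, …] (period length 3).
Convergents:
  p_0/q_0 = 26/1
  p_1/q_1 = 53/2
  p_2/q_2 = 132/5
  p_3/q_3 = 6917/262
  p_4/q_4 = 13966/529
  p_5/q_5 = 34849/1320
  p_6/q_6 = 1826114/69169
q_5 = 1320 ≤ 2670 < 69169 = q_6, so the answer is 34849/1320.

34849/1320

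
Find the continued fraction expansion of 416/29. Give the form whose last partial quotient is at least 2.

416 = 14×29 + 10
29 = 2×10 + 9
10 = 1×9 + 1
9 = 9×1 + 0  (stop)
So 416/29 = [14; 2, 1, 9].

[14; 2, 1, 9]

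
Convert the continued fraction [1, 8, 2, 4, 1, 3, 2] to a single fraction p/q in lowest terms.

898/803

Using pₖ = aₖpₖ₋₁ + pₖ₋₂ and qₖ = aₖqₖ₋₁ + qₖ₋₂:
  k=0: a=1, p=1, q=1
  k=1: a=8, p=9, q=8
  k=2: a=2, p=19, q=17
  k=3: a=4, p=85, q=76
  k=4: a=1, p=104, q=93
  k=5: a=3, p=397, q=355
  k=6: a=2, p=898, q=803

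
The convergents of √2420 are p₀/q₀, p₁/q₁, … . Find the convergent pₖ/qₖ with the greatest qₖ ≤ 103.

√2420 = [49; 5, 5, 1, 18, 1, 5, 5, 98, …] (period length 8).
Convergents:
  p_0/q_0 = 49/1
  p_1/q_1 = 246/5
  p_2/q_2 = 1279/26
  p_3/q_3 = 1525/31
  p_4/q_4 = 28729/584
q_3 = 31 ≤ 103 < 584 = q_4, so the answer is 1525/31.

1525/31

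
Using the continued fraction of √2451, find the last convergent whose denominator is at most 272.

6535/132

√2451 = [49; 1, 1, 32, 1, 1, 98, …] (period length 6).
Convergents:
  p_0/q_0 = 49/1
  p_1/q_1 = 50/1
  p_2/q_2 = 99/2
  p_3/q_3 = 3218/65
  p_4/q_4 = 3317/67
  p_5/q_5 = 6535/132
  p_6/q_6 = 643747/13003
q_5 = 132 ≤ 272 < 13003 = q_6, so the answer is 6535/132.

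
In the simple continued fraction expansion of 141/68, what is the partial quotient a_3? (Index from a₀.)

141 = 2·68 + 5   →  a_0 = 2
68 = 13·5 + 3   →  a_1 = 13
5 = 1·3 + 2   →  a_2 = 1
3 = 1·2 + 1   →  a_3 = 1

1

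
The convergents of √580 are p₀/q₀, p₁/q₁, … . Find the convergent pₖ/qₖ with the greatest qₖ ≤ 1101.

√580 = [24; 12, 48, …] (period length 2).
Convergents:
  p_0/q_0 = 24/1
  p_1/q_1 = 289/12
  p_2/q_2 = 13896/577
  p_3/q_3 = 167041/6936
q_2 = 577 ≤ 1101 < 6936 = q_3, so the answer is 13896/577.

13896/577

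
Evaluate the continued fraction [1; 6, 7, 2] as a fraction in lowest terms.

Fold from the inside: start with 2/1.
  7 + 1/2 = 15/2
  6 + 2/15 = 92/15
  1 + 15/92 = 107/92

107/92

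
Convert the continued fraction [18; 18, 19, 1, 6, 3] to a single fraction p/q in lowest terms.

Using pₖ = aₖpₖ₋₁ + pₖ₋₂ and qₖ = aₖqₖ₋₁ + qₖ₋₂:
  k=0: a=18, p=18, q=1
  k=1: a=18, p=325, q=18
  k=2: a=19, p=6193, q=343
  k=3: a=1, p=6518, q=361
  k=4: a=6, p=45301, q=2509
  k=5: a=3, p=142421, q=7888

142421/7888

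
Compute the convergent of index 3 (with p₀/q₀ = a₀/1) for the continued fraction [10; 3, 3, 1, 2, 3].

Using pₖ = aₖpₖ₋₁ + pₖ₋₂, qₖ = aₖqₖ₋₁ + qₖ₋₂ (with p₋₁=1, p₋₂=0, q₋₁=0, q₋₂=1):
  k=0: a=10, p=10, q=1
  k=1: a=3, p=31, q=3
  k=2: a=3, p=103, q=10
  k=3: a=1, p=134, q=13

134/13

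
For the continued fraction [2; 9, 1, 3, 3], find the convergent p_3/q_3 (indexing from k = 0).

Using pₖ = aₖpₖ₋₁ + pₖ₋₂, qₖ = aₖqₖ₋₁ + qₖ₋₂ (with p₋₁=1, p₋₂=0, q₋₁=0, q₋₂=1):
  k=0: a=2, p=2, q=1
  k=1: a=9, p=19, q=9
  k=2: a=1, p=21, q=10
  k=3: a=3, p=82, q=39

82/39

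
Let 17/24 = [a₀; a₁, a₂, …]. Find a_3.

2

17 = 0·24 + 17   →  a_0 = 0
24 = 1·17 + 7   →  a_1 = 1
17 = 2·7 + 3   →  a_2 = 2
7 = 2·3 + 1   →  a_3 = 2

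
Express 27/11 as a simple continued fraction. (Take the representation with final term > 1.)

[2; 2, 5]

27 = 2×11 + 5
11 = 2×5 + 1
5 = 5×1 + 0  (stop)
So 27/11 = [2; 2, 5].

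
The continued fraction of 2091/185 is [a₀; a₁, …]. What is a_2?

2091 = 11·185 + 56   →  a_0 = 11
185 = 3·56 + 17   →  a_1 = 3
56 = 3·17 + 5   →  a_2 = 3

3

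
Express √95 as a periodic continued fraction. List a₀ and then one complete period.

[9; 1, 2, 1, 18]

a₀ = ⌊√95⌋ = 9.
With m₀=0, d₀=1 and mₖ₊₁ = dₖaₖ − mₖ, dₖ₊₁ = (n − mₖ₊₁²)/dₖ, aₖ₊₁ = ⌊(a₀+mₖ₊₁)/dₖ₊₁⌋:
  k=1: m=9, d=14, a=1
  k=2: m=5, d=5, a=2
  k=3: m=5, d=14, a=1
  k=4: m=9, d=1, a=18
d=1 and a=2a₀=18 at k=4, so the next step gives (m, d) = (9, 14) again — its k=1 value — and the period has length 4.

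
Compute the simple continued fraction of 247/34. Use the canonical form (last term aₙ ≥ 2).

247 = 7·34 + 9
34 = 3·9 + 7
9 = 1·7 + 2
7 = 3·2 + 1
2 = 2·1 + 0  (stop)
So 247/34 = [7; 3, 1, 3, 2].

[7; 3, 1, 3, 2]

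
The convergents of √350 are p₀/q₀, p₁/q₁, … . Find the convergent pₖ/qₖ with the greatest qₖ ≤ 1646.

16931/905

√350 = [18; 1, 2, 2, 2, 1, 36, …] (period length 6).
Convergents:
  p_0/q_0 = 18/1
  p_1/q_1 = 19/1
  p_2/q_2 = 56/3
  p_3/q_3 = 131/7
  p_4/q_4 = 318/17
  p_5/q_5 = 449/24
  p_6/q_6 = 16482/881
  p_7/q_7 = 16931/905
  p_8/q_8 = 50344/2691
q_7 = 905 ≤ 1646 < 2691 = q_8, so the answer is 16931/905.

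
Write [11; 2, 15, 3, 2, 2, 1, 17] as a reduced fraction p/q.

154152/13423

Using pₖ = aₖpₖ₋₁ + pₖ₋₂ and qₖ = aₖqₖ₋₁ + qₖ₋₂:
  k=0: a=11, p=11, q=1
  k=1: a=2, p=23, q=2
  k=2: a=15, p=356, q=31
  k=3: a=3, p=1091, q=95
  k=4: a=2, p=2538, q=221
  k=5: a=2, p=6167, q=537
  k=6: a=1, p=8705, q=758
  k=7: a=17, p=154152, q=13423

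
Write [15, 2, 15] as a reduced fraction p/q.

Using pₖ = aₖpₖ₋₁ + pₖ₋₂ and qₖ = aₖqₖ₋₁ + qₖ₋₂:
  k=0: a=15, p=15, q=1
  k=1: a=2, p=31, q=2
  k=2: a=15, p=480, q=31

480/31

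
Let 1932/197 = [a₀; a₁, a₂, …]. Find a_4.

2

1932 = 9·197 + 159   →  a_0 = 9
197 = 1·159 + 38   →  a_1 = 1
159 = 4·38 + 7   →  a_2 = 4
38 = 5·7 + 3   →  a_3 = 5
7 = 2·3 + 1   →  a_4 = 2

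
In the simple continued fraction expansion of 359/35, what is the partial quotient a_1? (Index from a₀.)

3

359 = 10·35 + 9   →  a_0 = 10
35 = 3·9 + 8   →  a_1 = 3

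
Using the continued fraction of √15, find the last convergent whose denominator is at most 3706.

√15 = [3; 1, 6, …] (period length 2).
Convergents:
  p_0/q_0 = 3/1
  p_1/q_1 = 4/1
  p_2/q_2 = 27/7
  p_3/q_3 = 31/8
  p_4/q_4 = 213/55
  p_5/q_5 = 244/63
  p_6/q_6 = 1677/433
  p_7/q_7 = 1921/496
  p_8/q_8 = 13203/3409
  p_9/q_9 = 15124/3905
q_8 = 3409 ≤ 3706 < 3905 = q_9, so the answer is 13203/3409.

13203/3409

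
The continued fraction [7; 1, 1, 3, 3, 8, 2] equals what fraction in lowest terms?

Using pₖ = aₖpₖ₋₁ + pₖ₋₂ and qₖ = aₖqₖ₋₁ + qₖ₋₂:
  k=0: a=7, p=7, q=1
  k=1: a=1, p=8, q=1
  k=2: a=1, p=15, q=2
  k=3: a=3, p=53, q=7
  k=4: a=3, p=174, q=23
  k=5: a=8, p=1445, q=191
  k=6: a=2, p=3064, q=405

3064/405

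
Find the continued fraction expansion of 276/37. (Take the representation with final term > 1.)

[7; 2, 5, 1, 2]

276 = 7×37 + 17
37 = 2×17 + 3
17 = 5×3 + 2
3 = 1×2 + 1
2 = 2×1 + 0  (stop)
So 276/37 = [7; 2, 5, 1, 2].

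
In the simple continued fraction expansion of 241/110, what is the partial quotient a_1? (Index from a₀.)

5

241 = 2·110 + 21   →  a_0 = 2
110 = 5·21 + 5   →  a_1 = 5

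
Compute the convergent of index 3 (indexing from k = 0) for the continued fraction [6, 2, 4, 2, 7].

Using pₖ = aₖpₖ₋₁ + pₖ₋₂, qₖ = aₖqₖ₋₁ + qₖ₋₂ (with p₋₁=1, p₋₂=0, q₋₁=0, q₋₂=1):
  k=0: a=6, p=6, q=1
  k=1: a=2, p=13, q=2
  k=2: a=4, p=58, q=9
  k=3: a=2, p=129, q=20

129/20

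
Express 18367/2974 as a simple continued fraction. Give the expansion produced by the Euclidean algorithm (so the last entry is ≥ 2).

18367 = 6*2974 + 523
2974 = 5*523 + 359
523 = 1*359 + 164
359 = 2*164 + 31
164 = 5*31 + 9
31 = 3*9 + 4
9 = 2*4 + 1
4 = 4*1 + 0  (stop)
So 18367/2974 = [6; 5, 1, 2, 5, 3, 2, 4].

[6; 5, 1, 2, 5, 3, 2, 4]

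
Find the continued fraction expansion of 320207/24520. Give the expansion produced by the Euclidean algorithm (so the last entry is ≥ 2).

[13; 16, 1, 17, 3, 6, 4]

320207 = 13×24520 + 1447
24520 = 16×1447 + 1368
1447 = 1×1368 + 79
1368 = 17×79 + 25
79 = 3×25 + 4
25 = 6×4 + 1
4 = 4×1 + 0  (stop)
So 320207/24520 = [13; 16, 1, 17, 3, 6, 4].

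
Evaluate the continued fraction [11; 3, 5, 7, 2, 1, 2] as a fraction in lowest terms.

10951/968

Using pₖ = aₖpₖ₋₁ + pₖ₋₂ and qₖ = aₖqₖ₋₁ + qₖ₋₂:
  k=0: a=11, p=11, q=1
  k=1: a=3, p=34, q=3
  k=2: a=5, p=181, q=16
  k=3: a=7, p=1301, q=115
  k=4: a=2, p=2783, q=246
  k=5: a=1, p=4084, q=361
  k=6: a=2, p=10951, q=968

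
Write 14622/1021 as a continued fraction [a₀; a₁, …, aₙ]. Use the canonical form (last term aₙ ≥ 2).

[14; 3, 8, 1, 6, 2, 2]

14622 = 14×1021 + 328
1021 = 3×328 + 37
328 = 8×37 + 32
37 = 1×32 + 5
32 = 6×5 + 2
5 = 2×2 + 1
2 = 2×1 + 0  (stop)
So 14622/1021 = [14; 3, 8, 1, 6, 2, 2].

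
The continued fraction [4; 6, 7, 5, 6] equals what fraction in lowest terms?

5699/1369

Using pₖ = aₖpₖ₋₁ + pₖ₋₂ and qₖ = aₖqₖ₋₁ + qₖ₋₂:
  k=0: a=4, p=4, q=1
  k=1: a=6, p=25, q=6
  k=2: a=7, p=179, q=43
  k=3: a=5, p=920, q=221
  k=4: a=6, p=5699, q=1369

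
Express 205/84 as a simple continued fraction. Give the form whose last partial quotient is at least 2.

205 = 2×84 + 37
84 = 2×37 + 10
37 = 3×10 + 7
10 = 1×7 + 3
7 = 2×3 + 1
3 = 3×1 + 0  (stop)
So 205/84 = [2; 2, 3, 1, 2, 3].

[2; 2, 3, 1, 2, 3]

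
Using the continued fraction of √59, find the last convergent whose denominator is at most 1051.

7781/1013

√59 = [7; 1, 2, 7, 2, 1, 14, …] (period length 6).
Convergents:
  p_0/q_0 = 7/1
  p_1/q_1 = 8/1
  p_2/q_2 = 23/3
  p_3/q_3 = 169/22
  p_4/q_4 = 361/47
  p_5/q_5 = 530/69
  p_6/q_6 = 7781/1013
  p_7/q_7 = 8311/1082
q_6 = 1013 ≤ 1051 < 1082 = q_7, so the answer is 7781/1013.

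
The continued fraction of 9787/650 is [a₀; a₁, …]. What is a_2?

9787 = 15·650 + 37   →  a_0 = 15
650 = 17·37 + 21   →  a_1 = 17
37 = 1·21 + 16   →  a_2 = 1

1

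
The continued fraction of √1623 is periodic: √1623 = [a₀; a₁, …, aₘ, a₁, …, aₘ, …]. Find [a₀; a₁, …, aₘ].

[40; 3, 2, 26, 2, 3, 80]

a₀ = ⌊√1623⌋ = 40.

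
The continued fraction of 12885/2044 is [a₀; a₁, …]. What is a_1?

12885 = 6·2044 + 621   →  a_0 = 6
2044 = 3·621 + 181   →  a_1 = 3

3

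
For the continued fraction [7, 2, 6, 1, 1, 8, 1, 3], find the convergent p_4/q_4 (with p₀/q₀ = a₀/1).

Using pₖ = aₖpₖ₋₁ + pₖ₋₂, qₖ = aₖqₖ₋₁ + qₖ₋₂ (with p₋₁=1, p₋₂=0, q₋₁=0, q₋₂=1):
  k=0: a=7, p=7, q=1
  k=1: a=2, p=15, q=2
  k=2: a=6, p=97, q=13
  k=3: a=1, p=112, q=15
  k=4: a=1, p=209, q=28

209/28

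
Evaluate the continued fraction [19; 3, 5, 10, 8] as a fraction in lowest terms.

Fold from the inside: start with 8/1.
  10 + 1/8 = 81/8
  5 + 8/81 = 413/81
  3 + 81/413 = 1320/413
  19 + 413/1320 = 25493/1320

25493/1320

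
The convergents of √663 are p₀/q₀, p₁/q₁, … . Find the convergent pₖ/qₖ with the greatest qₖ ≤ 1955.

21217/824

√663 = [25; 1, 2, 1, 50, …] (period length 4).
Convergents:
  p_0/q_0 = 25/1
  p_1/q_1 = 26/1
  p_2/q_2 = 77/3
  p_3/q_3 = 103/4
  p_4/q_4 = 5227/203
  p_5/q_5 = 5330/207
  p_6/q_6 = 15887/617
  p_7/q_7 = 21217/824
  p_8/q_8 = 1076737/41817
q_7 = 824 ≤ 1955 < 41817 = q_8, so the answer is 21217/824.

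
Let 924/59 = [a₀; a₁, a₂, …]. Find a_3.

1

924 = 15·59 + 39   →  a_0 = 15
59 = 1·39 + 20   →  a_1 = 1
39 = 1·20 + 19   →  a_2 = 1
20 = 1·19 + 1   →  a_3 = 1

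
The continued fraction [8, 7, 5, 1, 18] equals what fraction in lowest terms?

Fold from the inside: start with 18/1.
  1 + 1/18 = 19/18
  5 + 18/19 = 113/19
  7 + 19/113 = 810/113
  8 + 113/810 = 6593/810

6593/810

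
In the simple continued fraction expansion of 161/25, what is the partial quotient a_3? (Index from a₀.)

161 = 6·25 + 11   →  a_0 = 6
25 = 2·11 + 3   →  a_1 = 2
11 = 3·3 + 2   →  a_2 = 3
3 = 1·2 + 1   →  a_3 = 1

1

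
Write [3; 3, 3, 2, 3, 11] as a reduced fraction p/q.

Using pₖ = aₖpₖ₋₁ + pₖ₋₂ and qₖ = aₖqₖ₋₁ + qₖ₋₂:
  k=0: a=3, p=3, q=1
  k=1: a=3, p=10, q=3
  k=2: a=3, p=33, q=10
  k=3: a=2, p=76, q=23
  k=4: a=3, p=261, q=79
  k=5: a=11, p=2947, q=892

2947/892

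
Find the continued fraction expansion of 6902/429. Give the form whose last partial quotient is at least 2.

[16; 11, 3, 2, 5]

6902 = 16*429 + 38
429 = 11*38 + 11
38 = 3*11 + 5
11 = 2*5 + 1
5 = 5*1 + 0  (stop)
So 6902/429 = [16; 11, 3, 2, 5].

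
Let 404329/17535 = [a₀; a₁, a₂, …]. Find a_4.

404329 = 23·17535 + 1024   →  a_0 = 23
17535 = 17·1024 + 127   →  a_1 = 17
1024 = 8·127 + 8   →  a_2 = 8
127 = 15·8 + 7   →  a_3 = 15
8 = 1·7 + 1   →  a_4 = 1

1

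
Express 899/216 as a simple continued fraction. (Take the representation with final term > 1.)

[4; 6, 5, 1, 5]

899 = 4·216 + 35
216 = 6·35 + 6
35 = 5·6 + 5
6 = 1·5 + 1
5 = 5·1 + 0  (stop)
So 899/216 = [4; 6, 5, 1, 5].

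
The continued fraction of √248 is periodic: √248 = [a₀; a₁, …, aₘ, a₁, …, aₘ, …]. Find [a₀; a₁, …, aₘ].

a₀ = ⌊√248⌋ = 15.
With m₀=0, d₀=1 and mₖ₊₁ = dₖaₖ − mₖ, dₖ₊₁ = (n − mₖ₊₁²)/dₖ, aₖ₊₁ = ⌊(a₀+mₖ₊₁)/dₖ₊₁⌋:
  k=1: m=15, d=23, a=1
  k=2: m=8, d=8, a=2
  k=3: m=8, d=23, a=1
  k=4: m=15, d=1, a=30
d=1 and a=2a₀=30 at k=4, so the next step gives (m, d) = (15, 23) again — its k=1 value — and the period has length 4.

[15; 1, 2, 1, 30]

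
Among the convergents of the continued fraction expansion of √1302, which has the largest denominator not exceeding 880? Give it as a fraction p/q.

31212/865

√1302 = [36; 12, 72, …] (period length 2).
Convergents:
  p_0/q_0 = 36/1
  p_1/q_1 = 433/12
  p_2/q_2 = 31212/865
  p_3/q_3 = 374977/10392
q_2 = 865 ≤ 880 < 10392 = q_3, so the answer is 31212/865.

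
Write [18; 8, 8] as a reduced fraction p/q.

1178/65

Using pₖ = aₖpₖ₋₁ + pₖ₋₂ and qₖ = aₖqₖ₋₁ + qₖ₋₂:
  k=0: a=18, p=18, q=1
  k=1: a=8, p=145, q=8
  k=2: a=8, p=1178, q=65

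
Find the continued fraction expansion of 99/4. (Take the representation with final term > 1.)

99 = 24×4 + 3
4 = 1×3 + 1
3 = 3×1 + 0  (stop)
So 99/4 = [24; 1, 3].

[24; 1, 3]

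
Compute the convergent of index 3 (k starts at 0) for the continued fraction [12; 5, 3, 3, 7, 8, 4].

Using pₖ = aₖpₖ₋₁ + pₖ₋₂, qₖ = aₖqₖ₋₁ + qₖ₋₂ (with p₋₁=1, p₋₂=0, q₋₁=0, q₋₂=1):
  k=0: a=12, p=12, q=1
  k=1: a=5, p=61, q=5
  k=2: a=3, p=195, q=16
  k=3: a=3, p=646, q=53

646/53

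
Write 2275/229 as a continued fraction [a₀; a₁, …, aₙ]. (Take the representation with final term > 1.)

2275 = 9·229 + 214
229 = 1·214 + 15
214 = 14·15 + 4
15 = 3·4 + 3
4 = 1·3 + 1
3 = 3·1 + 0  (stop)
So 2275/229 = [9; 1, 14, 3, 1, 3].

[9; 1, 14, 3, 1, 3]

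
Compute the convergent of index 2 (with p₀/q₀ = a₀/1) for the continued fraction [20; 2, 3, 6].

143/7

Using pₖ = aₖpₖ₋₁ + pₖ₋₂, qₖ = aₖqₖ₋₁ + qₖ₋₂ (with p₋₁=1, p₋₂=0, q₋₁=0, q₋₂=1):
  k=0: a=20, p=20, q=1
  k=1: a=2, p=41, q=2
  k=2: a=3, p=143, q=7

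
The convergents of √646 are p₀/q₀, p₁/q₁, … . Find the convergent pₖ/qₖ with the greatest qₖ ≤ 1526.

√646 = [25; 2, 2, 2, 50, …] (period length 4).
Convergents:
  p_0/q_0 = 25/1
  p_1/q_1 = 51/2
  p_2/q_2 = 127/5
  p_3/q_3 = 305/12
  p_4/q_4 = 15377/605
  p_5/q_5 = 31059/1222
  p_6/q_6 = 77495/3049
q_5 = 1222 ≤ 1526 < 3049 = q_6, so the answer is 31059/1222.

31059/1222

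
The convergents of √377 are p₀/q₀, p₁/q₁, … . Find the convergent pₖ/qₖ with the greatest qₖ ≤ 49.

√377 = [19; 2, 2, 2, 38, …] (period length 4).
Convergents:
  p_0/q_0 = 19/1
  p_1/q_1 = 39/2
  p_2/q_2 = 97/5
  p_3/q_3 = 233/12
  p_4/q_4 = 8951/461
q_3 = 12 ≤ 49 < 461 = q_4, so the answer is 233/12.

233/12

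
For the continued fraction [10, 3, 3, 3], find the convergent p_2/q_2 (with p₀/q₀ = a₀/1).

Using pₖ = aₖpₖ₋₁ + pₖ₋₂, qₖ = aₖqₖ₋₁ + qₖ₋₂ (with p₋₁=1, p₋₂=0, q₋₁=0, q₋₂=1):
  k=0: a=10, p=10, q=1
  k=1: a=3, p=31, q=3
  k=2: a=3, p=103, q=10

103/10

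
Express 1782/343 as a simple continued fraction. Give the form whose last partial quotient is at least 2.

[5; 5, 8, 2, 1, 2]

1782 = 5*343 + 67
343 = 5*67 + 8
67 = 8*8 + 3
8 = 2*3 + 2
3 = 1*2 + 1
2 = 2*1 + 0  (stop)
So 1782/343 = [5; 5, 8, 2, 1, 2].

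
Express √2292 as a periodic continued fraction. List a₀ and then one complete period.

[47; 1, 6, 1, 94]

a₀ = ⌊√2292⌋ = 47.
With m₀=0, d₀=1 and mₖ₊₁ = dₖaₖ − mₖ, dₖ₊₁ = (n − mₖ₊₁²)/dₖ, aₖ₊₁ = ⌊(a₀+mₖ₊₁)/dₖ₊₁⌋:
  k=1: m=47, d=83, a=1
  k=2: m=36, d=12, a=6
  k=3: m=36, d=83, a=1
  k=4: m=47, d=1, a=94
d=1 and a=2a₀=94 at k=4, so the next step gives (m, d) = (47, 83) again — its k=1 value — and the period has length 4.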